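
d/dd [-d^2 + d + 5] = 1 - 2*d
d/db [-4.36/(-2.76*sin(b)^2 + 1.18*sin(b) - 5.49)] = (5.1448 - 24.0672*sin(b))*cos(b)/(2.76*sin(b)^2 - 1.18*sin(b) + 5.49)^2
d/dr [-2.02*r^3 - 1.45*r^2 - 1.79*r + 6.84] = -6.06*r^2 - 2.9*r - 1.79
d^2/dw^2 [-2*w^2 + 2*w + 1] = -4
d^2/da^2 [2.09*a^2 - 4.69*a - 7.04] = 4.18000000000000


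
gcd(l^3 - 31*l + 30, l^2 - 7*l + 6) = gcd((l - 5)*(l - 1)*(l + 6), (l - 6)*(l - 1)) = l - 1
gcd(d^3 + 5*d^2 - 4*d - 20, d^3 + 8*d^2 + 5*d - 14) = d + 2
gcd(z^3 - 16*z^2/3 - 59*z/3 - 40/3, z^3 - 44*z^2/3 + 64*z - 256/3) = z - 8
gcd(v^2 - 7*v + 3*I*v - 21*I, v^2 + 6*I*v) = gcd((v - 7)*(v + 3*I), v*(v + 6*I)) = 1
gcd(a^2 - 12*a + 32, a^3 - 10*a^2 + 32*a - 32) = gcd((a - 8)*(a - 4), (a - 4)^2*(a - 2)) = a - 4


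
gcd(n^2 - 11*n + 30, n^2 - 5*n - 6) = n - 6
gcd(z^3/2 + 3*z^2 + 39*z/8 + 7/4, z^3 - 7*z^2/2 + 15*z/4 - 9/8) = 1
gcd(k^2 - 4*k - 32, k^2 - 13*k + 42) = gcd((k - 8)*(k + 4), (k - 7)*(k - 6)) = 1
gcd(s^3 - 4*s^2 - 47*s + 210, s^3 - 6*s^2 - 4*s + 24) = s - 6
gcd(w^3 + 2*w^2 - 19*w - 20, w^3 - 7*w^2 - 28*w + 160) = w^2 + w - 20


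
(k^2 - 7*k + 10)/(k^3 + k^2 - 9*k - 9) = (k^2 - 7*k + 10)/(k^3 + k^2 - 9*k - 9)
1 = 1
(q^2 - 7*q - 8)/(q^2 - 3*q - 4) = (q - 8)/(q - 4)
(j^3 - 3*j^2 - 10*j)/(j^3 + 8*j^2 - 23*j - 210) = j*(j + 2)/(j^2 + 13*j + 42)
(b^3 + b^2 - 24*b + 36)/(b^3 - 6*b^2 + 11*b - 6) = (b + 6)/(b - 1)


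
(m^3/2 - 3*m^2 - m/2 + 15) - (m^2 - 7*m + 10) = m^3/2 - 4*m^2 + 13*m/2 + 5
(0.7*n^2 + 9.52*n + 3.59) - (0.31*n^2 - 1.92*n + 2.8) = 0.39*n^2 + 11.44*n + 0.79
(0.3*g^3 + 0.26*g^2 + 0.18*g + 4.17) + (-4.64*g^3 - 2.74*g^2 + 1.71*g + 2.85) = -4.34*g^3 - 2.48*g^2 + 1.89*g + 7.02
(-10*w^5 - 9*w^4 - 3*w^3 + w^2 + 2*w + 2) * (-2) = 20*w^5 + 18*w^4 + 6*w^3 - 2*w^2 - 4*w - 4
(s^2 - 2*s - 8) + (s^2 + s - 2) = 2*s^2 - s - 10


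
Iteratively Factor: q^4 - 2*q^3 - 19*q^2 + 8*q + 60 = (q + 2)*(q^3 - 4*q^2 - 11*q + 30) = (q - 5)*(q + 2)*(q^2 + q - 6) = (q - 5)*(q - 2)*(q + 2)*(q + 3)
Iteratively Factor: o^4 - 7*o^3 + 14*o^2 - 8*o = (o)*(o^3 - 7*o^2 + 14*o - 8) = o*(o - 2)*(o^2 - 5*o + 4) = o*(o - 4)*(o - 2)*(o - 1)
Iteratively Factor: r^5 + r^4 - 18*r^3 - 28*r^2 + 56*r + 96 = (r - 4)*(r^4 + 5*r^3 + 2*r^2 - 20*r - 24) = (r - 4)*(r - 2)*(r^3 + 7*r^2 + 16*r + 12) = (r - 4)*(r - 2)*(r + 2)*(r^2 + 5*r + 6) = (r - 4)*(r - 2)*(r + 2)^2*(r + 3)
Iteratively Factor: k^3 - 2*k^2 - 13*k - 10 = (k + 2)*(k^2 - 4*k - 5) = (k + 1)*(k + 2)*(k - 5)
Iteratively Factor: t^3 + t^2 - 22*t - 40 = (t - 5)*(t^2 + 6*t + 8) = (t - 5)*(t + 4)*(t + 2)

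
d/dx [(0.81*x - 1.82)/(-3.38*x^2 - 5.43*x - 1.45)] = (2.7378*x^2 - 12.3032*x - 11.0571)/(11.4244*x^4 + 36.7068*x^3 + 39.2869*x^2 + 15.747*x + 2.1025)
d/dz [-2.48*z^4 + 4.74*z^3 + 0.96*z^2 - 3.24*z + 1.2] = -9.92*z^3 + 14.22*z^2 + 1.92*z - 3.24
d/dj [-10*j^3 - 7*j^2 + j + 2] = -30*j^2 - 14*j + 1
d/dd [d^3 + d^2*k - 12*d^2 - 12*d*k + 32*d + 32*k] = 3*d^2 + 2*d*k - 24*d - 12*k + 32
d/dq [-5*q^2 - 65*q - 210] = -10*q - 65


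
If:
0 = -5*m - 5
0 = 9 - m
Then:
No Solution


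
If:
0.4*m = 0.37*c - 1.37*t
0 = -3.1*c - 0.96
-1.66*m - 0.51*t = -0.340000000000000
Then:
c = -0.31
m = 0.25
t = -0.16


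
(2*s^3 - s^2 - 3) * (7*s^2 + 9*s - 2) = 14*s^5 + 11*s^4 - 13*s^3 - 19*s^2 - 27*s + 6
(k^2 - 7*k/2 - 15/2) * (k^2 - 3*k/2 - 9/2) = k^4 - 5*k^3 - 27*k^2/4 + 27*k + 135/4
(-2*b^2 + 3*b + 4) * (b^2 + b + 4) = -2*b^4 + b^3 - b^2 + 16*b + 16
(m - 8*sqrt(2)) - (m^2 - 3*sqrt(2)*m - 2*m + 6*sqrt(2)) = -m^2 + 3*m + 3*sqrt(2)*m - 14*sqrt(2)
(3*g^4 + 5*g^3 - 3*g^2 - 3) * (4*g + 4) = 12*g^5 + 32*g^4 + 8*g^3 - 12*g^2 - 12*g - 12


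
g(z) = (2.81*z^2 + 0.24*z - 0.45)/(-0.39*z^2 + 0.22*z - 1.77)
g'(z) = (0.78*z - 0.22)*(2.81*z^2 + 0.24*z - 0.45)/(-0.39*z^2 + 0.22*z - 1.77)^2 + (5.62*z + 0.24)/(-0.39*z^2 + 0.22*z - 1.77)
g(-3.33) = -4.38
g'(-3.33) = 0.90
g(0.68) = -0.56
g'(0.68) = -2.16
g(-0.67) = -0.31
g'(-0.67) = 1.57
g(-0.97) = -0.83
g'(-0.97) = 1.87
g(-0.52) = -0.09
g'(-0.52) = 1.32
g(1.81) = -3.47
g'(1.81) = -2.37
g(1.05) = -1.47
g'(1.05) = -2.67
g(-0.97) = -0.83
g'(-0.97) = 1.87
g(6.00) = -7.05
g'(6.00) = -0.17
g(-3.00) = -4.06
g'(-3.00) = 1.05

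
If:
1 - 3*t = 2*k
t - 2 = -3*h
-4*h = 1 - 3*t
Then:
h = 5/13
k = -10/13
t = 11/13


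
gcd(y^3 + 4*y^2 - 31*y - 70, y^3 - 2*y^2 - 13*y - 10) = y^2 - 3*y - 10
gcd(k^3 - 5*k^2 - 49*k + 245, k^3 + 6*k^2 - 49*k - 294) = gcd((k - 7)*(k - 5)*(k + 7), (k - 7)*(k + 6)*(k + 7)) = k^2 - 49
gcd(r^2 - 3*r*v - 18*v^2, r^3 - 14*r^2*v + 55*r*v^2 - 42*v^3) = r - 6*v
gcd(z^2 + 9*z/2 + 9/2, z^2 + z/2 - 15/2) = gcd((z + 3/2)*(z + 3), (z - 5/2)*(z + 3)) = z + 3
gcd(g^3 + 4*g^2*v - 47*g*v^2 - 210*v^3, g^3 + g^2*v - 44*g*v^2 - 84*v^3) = -g^2 + g*v + 42*v^2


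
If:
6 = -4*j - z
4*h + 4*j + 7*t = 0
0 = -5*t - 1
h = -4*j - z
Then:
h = 6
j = -113/20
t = -1/5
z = 83/5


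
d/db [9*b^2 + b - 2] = 18*b + 1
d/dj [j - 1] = 1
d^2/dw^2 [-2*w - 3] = 0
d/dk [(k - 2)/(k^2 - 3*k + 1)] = (k^2 - 3*k - (k - 2)*(2*k - 3) + 1)/(k^2 - 3*k + 1)^2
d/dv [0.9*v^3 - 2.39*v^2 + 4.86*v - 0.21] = 2.7*v^2 - 4.78*v + 4.86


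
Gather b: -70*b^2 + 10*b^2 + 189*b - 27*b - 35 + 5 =-60*b^2 + 162*b - 30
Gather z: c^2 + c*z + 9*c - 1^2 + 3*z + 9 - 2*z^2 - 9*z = c^2 + 9*c - 2*z^2 + z*(c - 6) + 8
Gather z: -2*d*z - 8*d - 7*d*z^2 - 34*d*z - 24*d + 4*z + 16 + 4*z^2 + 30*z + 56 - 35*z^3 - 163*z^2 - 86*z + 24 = -32*d - 35*z^3 + z^2*(-7*d - 159) + z*(-36*d - 52) + 96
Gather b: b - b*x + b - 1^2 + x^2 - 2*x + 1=b*(2 - x) + x^2 - 2*x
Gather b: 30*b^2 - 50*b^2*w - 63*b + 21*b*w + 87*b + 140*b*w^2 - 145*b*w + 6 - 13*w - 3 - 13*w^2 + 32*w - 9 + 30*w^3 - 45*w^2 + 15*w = b^2*(30 - 50*w) + b*(140*w^2 - 124*w + 24) + 30*w^3 - 58*w^2 + 34*w - 6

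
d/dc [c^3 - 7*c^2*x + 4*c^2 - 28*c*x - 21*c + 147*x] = 3*c^2 - 14*c*x + 8*c - 28*x - 21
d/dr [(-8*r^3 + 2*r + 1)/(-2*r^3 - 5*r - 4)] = (88*r^3 + 102*r^2 - 3)/(4*r^6 + 20*r^4 + 16*r^3 + 25*r^2 + 40*r + 16)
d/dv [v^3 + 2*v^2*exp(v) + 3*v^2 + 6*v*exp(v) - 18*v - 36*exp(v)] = 2*v^2*exp(v) + 3*v^2 + 10*v*exp(v) + 6*v - 30*exp(v) - 18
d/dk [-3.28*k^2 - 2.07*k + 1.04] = -6.56*k - 2.07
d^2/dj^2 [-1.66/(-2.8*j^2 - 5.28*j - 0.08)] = (-26.0288*j^2 - 49.08288*j + 1.66*(5.6*j + 5.28)*(11.2*j + 10.56) - 0.74368)/(2.8*j^2 + 5.28*j + 0.08)^3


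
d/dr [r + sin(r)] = cos(r) + 1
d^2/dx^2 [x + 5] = 0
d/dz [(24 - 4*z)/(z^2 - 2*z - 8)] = 4*(-z^2 + 2*z + 2*(z - 6)*(z - 1) + 8)/(-z^2 + 2*z + 8)^2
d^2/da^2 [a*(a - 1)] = 2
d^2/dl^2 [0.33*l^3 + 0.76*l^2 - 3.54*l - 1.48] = 1.98*l + 1.52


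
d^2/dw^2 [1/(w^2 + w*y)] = 2*(-w*(w + y) + (2*w + y)^2)/(w^3*(w + y)^3)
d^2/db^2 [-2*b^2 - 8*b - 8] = -4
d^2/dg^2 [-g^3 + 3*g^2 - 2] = 6 - 6*g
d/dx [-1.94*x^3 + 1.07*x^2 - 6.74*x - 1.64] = -5.82*x^2 + 2.14*x - 6.74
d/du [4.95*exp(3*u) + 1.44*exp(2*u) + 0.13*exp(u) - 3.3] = (14.85*exp(2*u) + 2.88*exp(u) + 0.13)*exp(u)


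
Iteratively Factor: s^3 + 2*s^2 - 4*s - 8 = (s + 2)*(s^2 - 4) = (s - 2)*(s + 2)*(s + 2)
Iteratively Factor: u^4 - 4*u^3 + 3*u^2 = (u)*(u^3 - 4*u^2 + 3*u) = u^2*(u^2 - 4*u + 3) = u^2*(u - 1)*(u - 3)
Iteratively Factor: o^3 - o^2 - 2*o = (o - 2)*(o^2 + o) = (o - 2)*(o + 1)*(o)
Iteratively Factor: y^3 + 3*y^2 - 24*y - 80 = (y + 4)*(y^2 - y - 20) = (y - 5)*(y + 4)*(y + 4)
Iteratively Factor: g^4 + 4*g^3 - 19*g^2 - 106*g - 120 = (g + 4)*(g^3 - 19*g - 30) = (g + 3)*(g + 4)*(g^2 - 3*g - 10) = (g - 5)*(g + 3)*(g + 4)*(g + 2)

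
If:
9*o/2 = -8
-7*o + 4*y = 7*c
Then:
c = 4*y/7 + 16/9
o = -16/9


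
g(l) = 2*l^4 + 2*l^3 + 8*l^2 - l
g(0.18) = 0.09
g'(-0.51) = -8.66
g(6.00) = 3306.00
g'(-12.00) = -13153.00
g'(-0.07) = -2.09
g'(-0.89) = -16.13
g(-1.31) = 16.43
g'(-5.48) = -1225.03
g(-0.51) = 2.46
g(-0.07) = 0.11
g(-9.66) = 16368.93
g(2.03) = 81.63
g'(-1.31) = -29.65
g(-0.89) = 7.07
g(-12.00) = 39180.00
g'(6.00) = 2039.00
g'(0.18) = 2.12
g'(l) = 8*l^3 + 6*l^2 + 16*l - 1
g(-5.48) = 1720.24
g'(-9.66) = -6807.10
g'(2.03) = 123.13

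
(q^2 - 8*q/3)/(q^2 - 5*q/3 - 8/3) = q/(q + 1)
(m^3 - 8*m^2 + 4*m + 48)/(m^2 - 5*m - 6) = (m^2 - 2*m - 8)/(m + 1)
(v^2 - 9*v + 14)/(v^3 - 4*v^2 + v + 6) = (v - 7)/(v^2 - 2*v - 3)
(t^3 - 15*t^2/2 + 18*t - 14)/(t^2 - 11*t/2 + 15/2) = (2*t^3 - 15*t^2 + 36*t - 28)/(2*t^2 - 11*t + 15)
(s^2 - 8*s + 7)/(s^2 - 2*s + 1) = (s - 7)/(s - 1)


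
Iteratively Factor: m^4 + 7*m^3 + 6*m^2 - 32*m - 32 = (m + 1)*(m^3 + 6*m^2 - 32) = (m + 1)*(m + 4)*(m^2 + 2*m - 8) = (m + 1)*(m + 4)^2*(m - 2)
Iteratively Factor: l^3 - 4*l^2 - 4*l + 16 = (l - 4)*(l^2 - 4) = (l - 4)*(l - 2)*(l + 2)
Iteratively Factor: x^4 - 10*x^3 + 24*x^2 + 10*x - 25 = (x - 5)*(x^3 - 5*x^2 - x + 5) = (x - 5)*(x + 1)*(x^2 - 6*x + 5) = (x - 5)^2*(x + 1)*(x - 1)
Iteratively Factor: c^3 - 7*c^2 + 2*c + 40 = (c + 2)*(c^2 - 9*c + 20) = (c - 4)*(c + 2)*(c - 5)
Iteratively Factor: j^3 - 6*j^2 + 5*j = (j)*(j^2 - 6*j + 5) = j*(j - 1)*(j - 5)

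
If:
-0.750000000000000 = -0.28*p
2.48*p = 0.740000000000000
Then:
No Solution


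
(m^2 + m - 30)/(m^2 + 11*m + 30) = (m - 5)/(m + 5)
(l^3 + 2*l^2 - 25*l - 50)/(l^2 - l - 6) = (l^2 - 25)/(l - 3)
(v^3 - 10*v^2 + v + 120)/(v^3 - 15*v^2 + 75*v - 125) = (v^2 - 5*v - 24)/(v^2 - 10*v + 25)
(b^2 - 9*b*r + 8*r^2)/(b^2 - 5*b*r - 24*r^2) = (b - r)/(b + 3*r)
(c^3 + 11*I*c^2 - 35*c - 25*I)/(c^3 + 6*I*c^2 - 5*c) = (c + 5*I)/c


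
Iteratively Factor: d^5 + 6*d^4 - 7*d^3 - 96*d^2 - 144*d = (d + 3)*(d^4 + 3*d^3 - 16*d^2 - 48*d) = (d + 3)*(d + 4)*(d^3 - d^2 - 12*d) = (d + 3)^2*(d + 4)*(d^2 - 4*d) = d*(d + 3)^2*(d + 4)*(d - 4)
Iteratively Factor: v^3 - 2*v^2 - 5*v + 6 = (v - 3)*(v^2 + v - 2) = (v - 3)*(v - 1)*(v + 2)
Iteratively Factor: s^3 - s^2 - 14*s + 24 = (s + 4)*(s^2 - 5*s + 6) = (s - 3)*(s + 4)*(s - 2)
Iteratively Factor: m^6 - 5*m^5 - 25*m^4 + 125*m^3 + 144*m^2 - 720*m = (m - 5)*(m^5 - 25*m^3 + 144*m) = (m - 5)*(m + 3)*(m^4 - 3*m^3 - 16*m^2 + 48*m) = (m - 5)*(m + 3)*(m + 4)*(m^3 - 7*m^2 + 12*m) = m*(m - 5)*(m + 3)*(m + 4)*(m^2 - 7*m + 12) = m*(m - 5)*(m - 3)*(m + 3)*(m + 4)*(m - 4)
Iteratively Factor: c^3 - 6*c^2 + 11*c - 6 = (c - 2)*(c^2 - 4*c + 3) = (c - 2)*(c - 1)*(c - 3)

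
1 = 1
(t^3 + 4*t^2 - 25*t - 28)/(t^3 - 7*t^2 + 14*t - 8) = (t^2 + 8*t + 7)/(t^2 - 3*t + 2)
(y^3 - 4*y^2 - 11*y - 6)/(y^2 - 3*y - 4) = (y^2 - 5*y - 6)/(y - 4)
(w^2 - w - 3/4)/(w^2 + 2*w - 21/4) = (2*w + 1)/(2*w + 7)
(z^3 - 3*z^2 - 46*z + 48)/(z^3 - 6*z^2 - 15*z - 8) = (z^2 + 5*z - 6)/(z^2 + 2*z + 1)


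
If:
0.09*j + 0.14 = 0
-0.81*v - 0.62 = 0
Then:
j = -1.56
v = -0.77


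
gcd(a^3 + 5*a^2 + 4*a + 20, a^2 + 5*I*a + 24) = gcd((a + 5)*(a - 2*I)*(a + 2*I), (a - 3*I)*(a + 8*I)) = 1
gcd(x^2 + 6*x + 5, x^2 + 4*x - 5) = x + 5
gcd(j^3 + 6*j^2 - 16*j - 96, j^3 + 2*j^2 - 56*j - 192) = j^2 + 10*j + 24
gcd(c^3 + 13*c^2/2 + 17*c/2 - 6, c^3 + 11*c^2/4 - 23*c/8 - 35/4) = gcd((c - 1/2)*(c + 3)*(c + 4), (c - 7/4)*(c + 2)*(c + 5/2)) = 1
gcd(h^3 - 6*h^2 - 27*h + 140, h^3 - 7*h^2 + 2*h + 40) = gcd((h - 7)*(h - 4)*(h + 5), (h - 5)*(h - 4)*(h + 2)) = h - 4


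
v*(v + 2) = v^2 + 2*v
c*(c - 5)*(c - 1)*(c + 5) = c^4 - c^3 - 25*c^2 + 25*c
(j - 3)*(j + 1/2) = j^2 - 5*j/2 - 3/2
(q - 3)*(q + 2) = q^2 - q - 6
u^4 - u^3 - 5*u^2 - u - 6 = (u - 3)*(u + 2)*(u - I)*(u + I)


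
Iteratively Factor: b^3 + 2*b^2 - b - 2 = (b + 1)*(b^2 + b - 2) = (b + 1)*(b + 2)*(b - 1)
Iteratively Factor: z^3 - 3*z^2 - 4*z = (z)*(z^2 - 3*z - 4) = z*(z - 4)*(z + 1)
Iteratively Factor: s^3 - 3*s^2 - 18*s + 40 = (s - 2)*(s^2 - s - 20) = (s - 5)*(s - 2)*(s + 4)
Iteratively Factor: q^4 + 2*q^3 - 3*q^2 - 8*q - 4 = (q + 2)*(q^3 - 3*q - 2) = (q - 2)*(q + 2)*(q^2 + 2*q + 1) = (q - 2)*(q + 1)*(q + 2)*(q + 1)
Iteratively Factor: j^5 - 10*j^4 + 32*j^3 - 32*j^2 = (j)*(j^4 - 10*j^3 + 32*j^2 - 32*j) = j*(j - 2)*(j^3 - 8*j^2 + 16*j) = j*(j - 4)*(j - 2)*(j^2 - 4*j) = j^2*(j - 4)*(j - 2)*(j - 4)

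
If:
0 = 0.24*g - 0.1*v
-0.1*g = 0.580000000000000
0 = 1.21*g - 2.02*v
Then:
No Solution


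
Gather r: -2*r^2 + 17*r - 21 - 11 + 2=-2*r^2 + 17*r - 30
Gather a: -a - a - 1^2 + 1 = -2*a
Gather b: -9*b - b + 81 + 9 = 90 - 10*b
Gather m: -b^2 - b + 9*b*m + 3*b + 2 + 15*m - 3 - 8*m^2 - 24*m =-b^2 + 2*b - 8*m^2 + m*(9*b - 9) - 1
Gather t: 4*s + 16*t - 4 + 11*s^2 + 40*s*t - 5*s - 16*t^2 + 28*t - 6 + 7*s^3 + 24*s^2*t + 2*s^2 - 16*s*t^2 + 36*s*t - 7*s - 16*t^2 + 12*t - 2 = 7*s^3 + 13*s^2 - 8*s + t^2*(-16*s - 32) + t*(24*s^2 + 76*s + 56) - 12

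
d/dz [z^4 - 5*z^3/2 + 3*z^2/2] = z*(8*z^2 - 15*z + 6)/2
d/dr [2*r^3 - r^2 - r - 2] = 6*r^2 - 2*r - 1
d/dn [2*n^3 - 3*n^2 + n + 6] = 6*n^2 - 6*n + 1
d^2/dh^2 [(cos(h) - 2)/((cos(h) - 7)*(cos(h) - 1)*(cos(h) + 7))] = (558*(1 - cos(h)^2)^2 - 30*sin(h)^6 - 4*cos(h)^7 - 9*cos(h)^6 - 213*cos(h)^5 - 750*cos(h)^3 + 3807*cos(h)^2 + 2695*cos(h) - 5526)/((cos(h) - 7)^3*(cos(h) - 1)^3*(cos(h) + 7)^3)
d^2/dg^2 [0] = 0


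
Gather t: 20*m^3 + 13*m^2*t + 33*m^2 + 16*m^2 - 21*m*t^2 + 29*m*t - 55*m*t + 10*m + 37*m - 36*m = 20*m^3 + 49*m^2 - 21*m*t^2 + 11*m + t*(13*m^2 - 26*m)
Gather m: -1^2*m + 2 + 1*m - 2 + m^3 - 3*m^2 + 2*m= m^3 - 3*m^2 + 2*m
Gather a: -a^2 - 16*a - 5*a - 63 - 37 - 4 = -a^2 - 21*a - 104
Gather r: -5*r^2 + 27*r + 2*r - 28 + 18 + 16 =-5*r^2 + 29*r + 6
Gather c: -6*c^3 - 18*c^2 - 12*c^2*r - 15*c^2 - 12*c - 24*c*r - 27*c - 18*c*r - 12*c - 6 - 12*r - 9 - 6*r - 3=-6*c^3 + c^2*(-12*r - 33) + c*(-42*r - 51) - 18*r - 18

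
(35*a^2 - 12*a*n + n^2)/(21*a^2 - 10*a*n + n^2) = (5*a - n)/(3*a - n)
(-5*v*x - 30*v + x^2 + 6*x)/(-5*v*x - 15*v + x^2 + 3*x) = (x + 6)/(x + 3)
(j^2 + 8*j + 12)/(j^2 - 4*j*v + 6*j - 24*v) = (-j - 2)/(-j + 4*v)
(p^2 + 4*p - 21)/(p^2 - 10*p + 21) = (p + 7)/(p - 7)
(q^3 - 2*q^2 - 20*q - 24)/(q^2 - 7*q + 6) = (q^2 + 4*q + 4)/(q - 1)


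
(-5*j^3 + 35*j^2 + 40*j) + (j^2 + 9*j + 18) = -5*j^3 + 36*j^2 + 49*j + 18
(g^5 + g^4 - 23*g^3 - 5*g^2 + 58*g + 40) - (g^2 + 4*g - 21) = g^5 + g^4 - 23*g^3 - 6*g^2 + 54*g + 61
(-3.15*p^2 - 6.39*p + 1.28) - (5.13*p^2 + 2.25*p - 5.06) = -8.28*p^2 - 8.64*p + 6.34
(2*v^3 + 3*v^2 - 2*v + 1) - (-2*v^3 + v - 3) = 4*v^3 + 3*v^2 - 3*v + 4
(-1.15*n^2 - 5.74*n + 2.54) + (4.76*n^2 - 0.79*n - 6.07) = 3.61*n^2 - 6.53*n - 3.53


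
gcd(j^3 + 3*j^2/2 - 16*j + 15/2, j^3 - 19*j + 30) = j^2 + 2*j - 15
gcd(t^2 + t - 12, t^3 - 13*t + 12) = t^2 + t - 12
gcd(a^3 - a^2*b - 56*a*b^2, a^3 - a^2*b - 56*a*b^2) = a^3 - a^2*b - 56*a*b^2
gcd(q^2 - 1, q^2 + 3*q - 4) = q - 1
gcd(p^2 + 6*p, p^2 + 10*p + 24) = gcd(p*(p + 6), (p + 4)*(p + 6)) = p + 6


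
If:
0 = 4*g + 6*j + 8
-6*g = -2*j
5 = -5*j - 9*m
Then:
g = -4/11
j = -12/11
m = 5/99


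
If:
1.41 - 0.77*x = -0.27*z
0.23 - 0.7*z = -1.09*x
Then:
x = 4.29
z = 7.00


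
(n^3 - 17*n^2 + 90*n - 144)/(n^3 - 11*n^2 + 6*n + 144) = (n - 3)/(n + 3)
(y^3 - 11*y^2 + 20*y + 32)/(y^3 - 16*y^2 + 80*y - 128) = (y + 1)/(y - 4)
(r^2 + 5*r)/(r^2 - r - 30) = r/(r - 6)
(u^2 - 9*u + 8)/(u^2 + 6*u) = (u^2 - 9*u + 8)/(u*(u + 6))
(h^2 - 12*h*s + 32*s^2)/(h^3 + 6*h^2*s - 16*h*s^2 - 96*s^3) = (h - 8*s)/(h^2 + 10*h*s + 24*s^2)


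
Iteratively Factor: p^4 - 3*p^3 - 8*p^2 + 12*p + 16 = (p + 2)*(p^3 - 5*p^2 + 2*p + 8) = (p - 2)*(p + 2)*(p^2 - 3*p - 4) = (p - 2)*(p + 1)*(p + 2)*(p - 4)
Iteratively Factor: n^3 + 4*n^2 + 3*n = (n + 1)*(n^2 + 3*n) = (n + 1)*(n + 3)*(n)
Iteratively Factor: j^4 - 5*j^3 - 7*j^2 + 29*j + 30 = (j - 3)*(j^3 - 2*j^2 - 13*j - 10) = (j - 3)*(j + 1)*(j^2 - 3*j - 10) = (j - 3)*(j + 1)*(j + 2)*(j - 5)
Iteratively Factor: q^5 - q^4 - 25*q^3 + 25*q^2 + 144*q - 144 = (q - 4)*(q^4 + 3*q^3 - 13*q^2 - 27*q + 36) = (q - 4)*(q - 1)*(q^3 + 4*q^2 - 9*q - 36) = (q - 4)*(q - 1)*(q + 3)*(q^2 + q - 12) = (q - 4)*(q - 1)*(q + 3)*(q + 4)*(q - 3)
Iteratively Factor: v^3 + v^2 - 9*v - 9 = (v + 3)*(v^2 - 2*v - 3) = (v + 1)*(v + 3)*(v - 3)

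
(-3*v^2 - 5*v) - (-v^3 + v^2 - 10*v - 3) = v^3 - 4*v^2 + 5*v + 3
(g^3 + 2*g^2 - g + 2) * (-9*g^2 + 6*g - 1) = -9*g^5 - 12*g^4 + 20*g^3 - 26*g^2 + 13*g - 2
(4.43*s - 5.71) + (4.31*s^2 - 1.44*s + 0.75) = 4.31*s^2 + 2.99*s - 4.96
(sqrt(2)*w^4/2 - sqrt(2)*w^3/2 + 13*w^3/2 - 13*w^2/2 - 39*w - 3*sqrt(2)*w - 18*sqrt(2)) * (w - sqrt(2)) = sqrt(2)*w^5/2 - sqrt(2)*w^4/2 + 11*w^4/2 - 13*sqrt(2)*w^3/2 - 11*w^3/2 - 39*w^2 + 7*sqrt(2)*w^2/2 + 6*w + 21*sqrt(2)*w + 36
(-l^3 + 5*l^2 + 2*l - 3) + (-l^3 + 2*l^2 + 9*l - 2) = -2*l^3 + 7*l^2 + 11*l - 5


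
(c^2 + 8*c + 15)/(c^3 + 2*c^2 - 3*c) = (c + 5)/(c*(c - 1))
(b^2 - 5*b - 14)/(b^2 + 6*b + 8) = (b - 7)/(b + 4)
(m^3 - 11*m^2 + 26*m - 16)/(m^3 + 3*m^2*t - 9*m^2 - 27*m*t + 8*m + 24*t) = (m - 2)/(m + 3*t)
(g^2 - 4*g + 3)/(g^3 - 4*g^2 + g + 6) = (g - 1)/(g^2 - g - 2)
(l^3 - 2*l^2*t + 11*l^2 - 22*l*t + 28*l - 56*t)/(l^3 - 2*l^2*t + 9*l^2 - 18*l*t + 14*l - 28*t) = (l + 4)/(l + 2)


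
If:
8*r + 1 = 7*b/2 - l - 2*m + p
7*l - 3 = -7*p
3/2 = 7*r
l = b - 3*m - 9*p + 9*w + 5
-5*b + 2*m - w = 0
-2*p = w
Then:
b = -108/121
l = -19/847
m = -2272/847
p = 382/847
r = 3/14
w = -764/847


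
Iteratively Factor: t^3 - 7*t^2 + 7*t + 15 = (t + 1)*(t^2 - 8*t + 15) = (t - 3)*(t + 1)*(t - 5)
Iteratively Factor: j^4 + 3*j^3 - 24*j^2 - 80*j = (j)*(j^3 + 3*j^2 - 24*j - 80) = j*(j + 4)*(j^2 - j - 20) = j*(j + 4)^2*(j - 5)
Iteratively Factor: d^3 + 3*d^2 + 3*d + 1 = (d + 1)*(d^2 + 2*d + 1) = (d + 1)^2*(d + 1)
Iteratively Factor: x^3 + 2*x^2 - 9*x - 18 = (x + 2)*(x^2 - 9) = (x + 2)*(x + 3)*(x - 3)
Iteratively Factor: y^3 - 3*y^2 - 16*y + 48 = (y - 4)*(y^2 + y - 12) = (y - 4)*(y + 4)*(y - 3)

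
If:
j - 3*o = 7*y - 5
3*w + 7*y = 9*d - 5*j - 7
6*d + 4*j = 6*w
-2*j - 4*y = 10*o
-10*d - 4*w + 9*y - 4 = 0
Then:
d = 1043/3658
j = -2319/1829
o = 89/1829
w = -2049/3658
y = 937/1829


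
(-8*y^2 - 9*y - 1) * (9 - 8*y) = 64*y^3 - 73*y - 9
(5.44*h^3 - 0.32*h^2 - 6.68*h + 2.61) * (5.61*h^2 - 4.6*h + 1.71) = 30.5184*h^5 - 26.8192*h^4 - 26.7004*h^3 + 44.8229*h^2 - 23.4288*h + 4.4631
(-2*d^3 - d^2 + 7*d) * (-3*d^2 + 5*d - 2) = 6*d^5 - 7*d^4 - 22*d^3 + 37*d^2 - 14*d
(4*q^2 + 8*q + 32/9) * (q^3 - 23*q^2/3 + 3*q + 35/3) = 4*q^5 - 68*q^4/3 - 412*q^3/9 + 1172*q^2/27 + 104*q + 1120/27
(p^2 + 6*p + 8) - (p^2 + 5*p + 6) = p + 2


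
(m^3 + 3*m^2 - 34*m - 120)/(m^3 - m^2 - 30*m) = (m + 4)/m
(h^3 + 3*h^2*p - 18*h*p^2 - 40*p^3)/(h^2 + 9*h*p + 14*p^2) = (h^2 + h*p - 20*p^2)/(h + 7*p)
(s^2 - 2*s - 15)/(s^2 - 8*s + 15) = (s + 3)/(s - 3)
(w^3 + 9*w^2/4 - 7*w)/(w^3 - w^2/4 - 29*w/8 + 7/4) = 2*w*(w + 4)/(2*w^2 + 3*w - 2)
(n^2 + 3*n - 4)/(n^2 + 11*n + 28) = (n - 1)/(n + 7)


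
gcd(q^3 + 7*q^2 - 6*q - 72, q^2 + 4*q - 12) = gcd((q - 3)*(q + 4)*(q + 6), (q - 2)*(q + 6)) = q + 6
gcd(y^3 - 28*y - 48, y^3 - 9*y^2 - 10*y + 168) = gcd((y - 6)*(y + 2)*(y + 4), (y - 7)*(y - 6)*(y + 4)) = y^2 - 2*y - 24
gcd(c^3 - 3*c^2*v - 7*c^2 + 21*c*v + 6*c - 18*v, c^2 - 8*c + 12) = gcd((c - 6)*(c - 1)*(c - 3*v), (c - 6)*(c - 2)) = c - 6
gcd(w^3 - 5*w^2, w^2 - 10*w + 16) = 1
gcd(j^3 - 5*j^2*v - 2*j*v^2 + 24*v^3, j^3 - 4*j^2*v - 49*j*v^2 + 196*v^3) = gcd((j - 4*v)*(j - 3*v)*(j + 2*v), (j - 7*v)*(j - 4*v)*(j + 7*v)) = -j + 4*v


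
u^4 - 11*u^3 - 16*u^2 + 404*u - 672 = (u - 8)*(u - 7)*(u - 2)*(u + 6)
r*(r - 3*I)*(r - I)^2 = r^4 - 5*I*r^3 - 7*r^2 + 3*I*r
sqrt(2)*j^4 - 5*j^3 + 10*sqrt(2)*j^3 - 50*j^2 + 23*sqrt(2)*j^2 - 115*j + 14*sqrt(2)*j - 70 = (j + 2)*(j + 7)*(j - 5*sqrt(2)/2)*(sqrt(2)*j + sqrt(2))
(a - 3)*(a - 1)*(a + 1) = a^3 - 3*a^2 - a + 3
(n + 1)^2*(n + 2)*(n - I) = n^4 + 4*n^3 - I*n^3 + 5*n^2 - 4*I*n^2 + 2*n - 5*I*n - 2*I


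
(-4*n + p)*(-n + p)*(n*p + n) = 4*n^3*p + 4*n^3 - 5*n^2*p^2 - 5*n^2*p + n*p^3 + n*p^2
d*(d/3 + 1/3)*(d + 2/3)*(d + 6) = d^4/3 + 23*d^3/9 + 32*d^2/9 + 4*d/3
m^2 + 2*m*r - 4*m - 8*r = (m - 4)*(m + 2*r)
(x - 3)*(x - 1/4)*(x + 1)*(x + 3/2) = x^4 - 3*x^3/4 - 47*x^2/8 - 3*x + 9/8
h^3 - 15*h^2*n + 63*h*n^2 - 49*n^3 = (h - 7*n)^2*(h - n)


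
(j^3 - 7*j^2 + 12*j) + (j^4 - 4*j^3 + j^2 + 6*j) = j^4 - 3*j^3 - 6*j^2 + 18*j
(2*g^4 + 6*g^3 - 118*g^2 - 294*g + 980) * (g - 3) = 2*g^5 - 136*g^3 + 60*g^2 + 1862*g - 2940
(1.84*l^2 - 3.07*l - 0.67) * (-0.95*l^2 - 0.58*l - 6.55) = -1.748*l^4 + 1.8493*l^3 - 9.6349*l^2 + 20.4971*l + 4.3885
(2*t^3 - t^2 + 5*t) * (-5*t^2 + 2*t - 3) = -10*t^5 + 9*t^4 - 33*t^3 + 13*t^2 - 15*t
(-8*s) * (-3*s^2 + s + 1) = 24*s^3 - 8*s^2 - 8*s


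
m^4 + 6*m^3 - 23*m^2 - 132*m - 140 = (m - 5)*(m + 2)^2*(m + 7)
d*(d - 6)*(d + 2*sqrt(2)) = d^3 - 6*d^2 + 2*sqrt(2)*d^2 - 12*sqrt(2)*d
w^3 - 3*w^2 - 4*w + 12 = (w - 3)*(w - 2)*(w + 2)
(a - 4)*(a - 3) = a^2 - 7*a + 12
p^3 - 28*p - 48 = (p - 6)*(p + 2)*(p + 4)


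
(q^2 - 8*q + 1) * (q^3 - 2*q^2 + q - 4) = q^5 - 10*q^4 + 18*q^3 - 14*q^2 + 33*q - 4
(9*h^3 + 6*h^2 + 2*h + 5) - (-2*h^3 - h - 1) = 11*h^3 + 6*h^2 + 3*h + 6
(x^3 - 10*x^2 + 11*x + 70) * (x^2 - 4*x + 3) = x^5 - 14*x^4 + 54*x^3 - 4*x^2 - 247*x + 210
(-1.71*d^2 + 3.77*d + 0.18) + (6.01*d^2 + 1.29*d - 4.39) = 4.3*d^2 + 5.06*d - 4.21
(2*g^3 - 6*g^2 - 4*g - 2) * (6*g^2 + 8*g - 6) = 12*g^5 - 20*g^4 - 84*g^3 - 8*g^2 + 8*g + 12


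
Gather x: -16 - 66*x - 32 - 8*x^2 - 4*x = -8*x^2 - 70*x - 48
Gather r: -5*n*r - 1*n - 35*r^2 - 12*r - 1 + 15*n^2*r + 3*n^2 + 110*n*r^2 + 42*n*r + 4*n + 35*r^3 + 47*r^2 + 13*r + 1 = 3*n^2 + 3*n + 35*r^3 + r^2*(110*n + 12) + r*(15*n^2 + 37*n + 1)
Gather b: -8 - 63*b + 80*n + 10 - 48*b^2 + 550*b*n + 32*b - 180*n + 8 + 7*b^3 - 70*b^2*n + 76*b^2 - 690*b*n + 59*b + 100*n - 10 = 7*b^3 + b^2*(28 - 70*n) + b*(28 - 140*n)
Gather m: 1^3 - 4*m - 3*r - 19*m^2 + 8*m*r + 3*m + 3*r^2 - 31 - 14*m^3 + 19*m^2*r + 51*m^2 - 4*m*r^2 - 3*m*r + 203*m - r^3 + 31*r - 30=-14*m^3 + m^2*(19*r + 32) + m*(-4*r^2 + 5*r + 202) - r^3 + 3*r^2 + 28*r - 60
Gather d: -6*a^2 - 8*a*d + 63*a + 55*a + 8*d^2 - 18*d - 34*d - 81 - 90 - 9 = -6*a^2 + 118*a + 8*d^2 + d*(-8*a - 52) - 180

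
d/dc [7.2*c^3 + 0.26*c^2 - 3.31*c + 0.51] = 21.6*c^2 + 0.52*c - 3.31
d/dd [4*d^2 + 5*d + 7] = 8*d + 5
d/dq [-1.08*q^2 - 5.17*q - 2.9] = -2.16*q - 5.17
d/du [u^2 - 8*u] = 2*u - 8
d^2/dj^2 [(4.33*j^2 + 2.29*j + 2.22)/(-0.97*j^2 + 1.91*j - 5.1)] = (-20.353704*j^3 + 115.990272*j^2 + 92.649744*j - 264.093264)/(0.912673*j^6 - 5.391357*j^5 + 25.011741*j^4 - 63.660491*j^3 + 131.50503*j^2 - 149.0373*j + 132.651)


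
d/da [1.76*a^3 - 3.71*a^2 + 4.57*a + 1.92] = 5.28*a^2 - 7.42*a + 4.57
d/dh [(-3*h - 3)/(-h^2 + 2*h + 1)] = 3*(h^2 - 2*h - 2*(h - 1)*(h + 1) - 1)/(-h^2 + 2*h + 1)^2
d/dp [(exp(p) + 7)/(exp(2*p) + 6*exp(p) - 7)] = -exp(p)/(exp(2*p) - 2*exp(p) + 1)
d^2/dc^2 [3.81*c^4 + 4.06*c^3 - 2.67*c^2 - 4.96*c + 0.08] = 45.72*c^2 + 24.36*c - 5.34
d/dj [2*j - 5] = 2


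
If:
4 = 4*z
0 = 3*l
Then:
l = 0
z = 1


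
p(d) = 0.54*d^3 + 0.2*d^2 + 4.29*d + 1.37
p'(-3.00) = 17.67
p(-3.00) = -24.28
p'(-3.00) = 17.67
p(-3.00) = -24.28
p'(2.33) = 14.02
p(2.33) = 19.28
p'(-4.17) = 30.79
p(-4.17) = -52.20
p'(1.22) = 7.19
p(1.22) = 7.88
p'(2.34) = 14.10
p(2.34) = 19.42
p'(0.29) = 4.54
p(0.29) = 2.64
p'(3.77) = 28.82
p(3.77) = 49.32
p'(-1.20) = 6.14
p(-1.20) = -4.42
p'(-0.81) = 5.03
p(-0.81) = -2.26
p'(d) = 1.62*d^2 + 0.4*d + 4.29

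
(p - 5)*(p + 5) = p^2 - 25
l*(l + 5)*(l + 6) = l^3 + 11*l^2 + 30*l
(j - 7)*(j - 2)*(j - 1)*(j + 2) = j^4 - 8*j^3 + 3*j^2 + 32*j - 28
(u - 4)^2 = u^2 - 8*u + 16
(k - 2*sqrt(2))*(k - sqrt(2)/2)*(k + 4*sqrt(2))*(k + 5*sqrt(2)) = k^4 + 13*sqrt(2)*k^3/2 - 3*k^2 - 82*sqrt(2)*k + 80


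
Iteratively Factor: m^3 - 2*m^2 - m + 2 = (m - 1)*(m^2 - m - 2) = (m - 2)*(m - 1)*(m + 1)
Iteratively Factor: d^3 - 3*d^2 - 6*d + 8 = (d - 1)*(d^2 - 2*d - 8) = (d - 4)*(d - 1)*(d + 2)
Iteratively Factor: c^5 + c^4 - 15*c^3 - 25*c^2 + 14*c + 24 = (c + 2)*(c^4 - c^3 - 13*c^2 + c + 12) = (c + 1)*(c + 2)*(c^3 - 2*c^2 - 11*c + 12) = (c - 4)*(c + 1)*(c + 2)*(c^2 + 2*c - 3) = (c - 4)*(c + 1)*(c + 2)*(c + 3)*(c - 1)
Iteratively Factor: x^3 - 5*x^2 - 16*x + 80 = (x + 4)*(x^2 - 9*x + 20) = (x - 4)*(x + 4)*(x - 5)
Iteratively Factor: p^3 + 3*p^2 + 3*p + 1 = (p + 1)*(p^2 + 2*p + 1) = (p + 1)^2*(p + 1)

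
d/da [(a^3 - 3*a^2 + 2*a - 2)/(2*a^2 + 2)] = (a^4 + a^2 - 2*a + 2)/(2*(a^4 + 2*a^2 + 1))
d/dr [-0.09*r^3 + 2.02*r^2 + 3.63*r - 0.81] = -0.27*r^2 + 4.04*r + 3.63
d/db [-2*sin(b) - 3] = -2*cos(b)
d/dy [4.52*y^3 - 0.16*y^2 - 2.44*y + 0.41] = 13.56*y^2 - 0.32*y - 2.44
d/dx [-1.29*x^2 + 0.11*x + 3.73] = 0.11 - 2.58*x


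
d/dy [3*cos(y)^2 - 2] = -3*sin(2*y)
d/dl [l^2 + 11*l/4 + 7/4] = 2*l + 11/4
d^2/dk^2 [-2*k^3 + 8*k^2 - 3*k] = 16 - 12*k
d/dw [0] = 0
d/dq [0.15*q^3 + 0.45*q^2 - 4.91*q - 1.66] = 0.45*q^2 + 0.9*q - 4.91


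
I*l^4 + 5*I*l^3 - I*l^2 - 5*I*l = l*(l + 1)*(l + 5)*(I*l - I)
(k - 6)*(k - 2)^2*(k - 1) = k^4 - 11*k^3 + 38*k^2 - 52*k + 24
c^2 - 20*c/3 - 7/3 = (c - 7)*(c + 1/3)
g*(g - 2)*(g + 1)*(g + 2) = g^4 + g^3 - 4*g^2 - 4*g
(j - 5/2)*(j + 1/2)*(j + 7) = j^3 + 5*j^2 - 61*j/4 - 35/4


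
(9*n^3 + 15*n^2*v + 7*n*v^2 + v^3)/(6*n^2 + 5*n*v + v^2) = (3*n^2 + 4*n*v + v^2)/(2*n + v)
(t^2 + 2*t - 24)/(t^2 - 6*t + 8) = (t + 6)/(t - 2)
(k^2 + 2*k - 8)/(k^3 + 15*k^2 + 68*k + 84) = (k^2 + 2*k - 8)/(k^3 + 15*k^2 + 68*k + 84)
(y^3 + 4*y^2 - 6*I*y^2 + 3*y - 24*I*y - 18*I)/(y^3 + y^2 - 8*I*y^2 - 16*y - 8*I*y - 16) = (y^2 + y*(3 - 6*I) - 18*I)/(y^2 - 8*I*y - 16)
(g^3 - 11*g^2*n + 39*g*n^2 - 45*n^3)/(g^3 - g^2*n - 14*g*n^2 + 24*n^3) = (g^2 - 8*g*n + 15*n^2)/(g^2 + 2*g*n - 8*n^2)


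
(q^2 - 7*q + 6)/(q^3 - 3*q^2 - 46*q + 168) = (q - 1)/(q^2 + 3*q - 28)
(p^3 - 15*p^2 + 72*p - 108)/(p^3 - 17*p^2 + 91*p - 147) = (p^2 - 12*p + 36)/(p^2 - 14*p + 49)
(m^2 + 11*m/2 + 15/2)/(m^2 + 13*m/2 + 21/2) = (2*m + 5)/(2*m + 7)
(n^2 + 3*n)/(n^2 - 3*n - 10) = n*(n + 3)/(n^2 - 3*n - 10)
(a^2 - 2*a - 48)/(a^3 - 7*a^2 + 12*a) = (a^2 - 2*a - 48)/(a*(a^2 - 7*a + 12))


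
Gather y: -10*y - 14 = -10*y - 14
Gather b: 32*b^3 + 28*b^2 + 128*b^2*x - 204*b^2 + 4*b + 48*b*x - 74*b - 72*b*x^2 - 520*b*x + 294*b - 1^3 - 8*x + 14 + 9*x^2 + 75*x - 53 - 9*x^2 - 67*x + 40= 32*b^3 + b^2*(128*x - 176) + b*(-72*x^2 - 472*x + 224)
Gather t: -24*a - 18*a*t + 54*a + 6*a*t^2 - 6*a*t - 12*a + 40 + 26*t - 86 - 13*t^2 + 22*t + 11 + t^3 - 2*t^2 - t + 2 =18*a + t^3 + t^2*(6*a - 15) + t*(47 - 24*a) - 33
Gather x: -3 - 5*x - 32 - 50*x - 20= -55*x - 55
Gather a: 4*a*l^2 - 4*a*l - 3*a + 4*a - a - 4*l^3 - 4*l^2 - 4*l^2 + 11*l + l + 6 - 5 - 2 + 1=a*(4*l^2 - 4*l) - 4*l^3 - 8*l^2 + 12*l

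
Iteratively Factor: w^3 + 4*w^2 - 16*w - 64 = (w + 4)*(w^2 - 16) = (w + 4)^2*(w - 4)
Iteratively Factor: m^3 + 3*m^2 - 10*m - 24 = (m - 3)*(m^2 + 6*m + 8) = (m - 3)*(m + 2)*(m + 4)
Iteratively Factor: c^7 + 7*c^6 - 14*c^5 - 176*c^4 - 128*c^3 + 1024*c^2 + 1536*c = (c - 3)*(c^6 + 10*c^5 + 16*c^4 - 128*c^3 - 512*c^2 - 512*c) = (c - 3)*(c + 4)*(c^5 + 6*c^4 - 8*c^3 - 96*c^2 - 128*c) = c*(c - 3)*(c + 4)*(c^4 + 6*c^3 - 8*c^2 - 96*c - 128) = c*(c - 3)*(c + 4)^2*(c^3 + 2*c^2 - 16*c - 32) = c*(c - 3)*(c + 2)*(c + 4)^2*(c^2 - 16) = c*(c - 3)*(c + 2)*(c + 4)^3*(c - 4)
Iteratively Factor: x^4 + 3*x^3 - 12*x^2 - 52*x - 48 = (x - 4)*(x^3 + 7*x^2 + 16*x + 12) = (x - 4)*(x + 2)*(x^2 + 5*x + 6) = (x - 4)*(x + 2)^2*(x + 3)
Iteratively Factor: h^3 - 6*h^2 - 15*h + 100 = (h - 5)*(h^2 - h - 20) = (h - 5)*(h + 4)*(h - 5)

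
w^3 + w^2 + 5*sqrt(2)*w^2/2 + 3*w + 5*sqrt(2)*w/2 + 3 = (w + 1)*(w + sqrt(2))*(w + 3*sqrt(2)/2)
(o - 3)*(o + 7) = o^2 + 4*o - 21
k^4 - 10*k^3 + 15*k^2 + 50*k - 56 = (k - 7)*(k - 4)*(k - 1)*(k + 2)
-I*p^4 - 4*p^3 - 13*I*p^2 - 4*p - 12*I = (p - 6*I)*(p - I)*(p + 2*I)*(-I*p + 1)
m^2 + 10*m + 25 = (m + 5)^2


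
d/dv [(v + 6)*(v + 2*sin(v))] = v + (v + 6)*(2*cos(v) + 1) + 2*sin(v)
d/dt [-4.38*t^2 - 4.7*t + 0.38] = -8.76*t - 4.7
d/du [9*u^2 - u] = 18*u - 1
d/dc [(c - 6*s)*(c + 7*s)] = 2*c + s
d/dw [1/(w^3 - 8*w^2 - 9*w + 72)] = (-3*w^2 + 16*w + 9)/(w^3 - 8*w^2 - 9*w + 72)^2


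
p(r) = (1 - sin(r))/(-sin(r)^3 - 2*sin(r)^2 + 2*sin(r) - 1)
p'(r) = (1 - sin(r))*(3*sin(r)^2*cos(r) + 4*sin(r)*cos(r) - 2*cos(r))/(-sin(r)^3 - 2*sin(r)^2 + 2*sin(r) - 1)^2 - cos(r)/(-sin(r)^3 - 2*sin(r)^2 + 2*sin(r) - 1)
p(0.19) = -1.16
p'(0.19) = -0.45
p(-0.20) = -0.82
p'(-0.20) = -0.79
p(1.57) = -0.00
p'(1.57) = 0.00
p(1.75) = -0.01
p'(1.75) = -0.10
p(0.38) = -1.08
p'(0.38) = 1.41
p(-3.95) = -0.28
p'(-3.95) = -1.20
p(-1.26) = -0.51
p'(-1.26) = -0.04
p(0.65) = -0.53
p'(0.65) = 1.93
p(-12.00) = -0.71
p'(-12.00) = 2.20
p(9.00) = -1.00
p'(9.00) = -1.80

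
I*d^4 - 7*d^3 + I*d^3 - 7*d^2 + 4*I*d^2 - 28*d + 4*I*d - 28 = (d - 2*I)*(d + 2*I)*(d + 7*I)*(I*d + I)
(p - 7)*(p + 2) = p^2 - 5*p - 14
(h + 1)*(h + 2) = h^2 + 3*h + 2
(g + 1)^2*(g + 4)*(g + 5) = g^4 + 11*g^3 + 39*g^2 + 49*g + 20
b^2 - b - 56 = (b - 8)*(b + 7)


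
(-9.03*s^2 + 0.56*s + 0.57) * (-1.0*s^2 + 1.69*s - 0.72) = 9.03*s^4 - 15.8207*s^3 + 6.878*s^2 + 0.5601*s - 0.4104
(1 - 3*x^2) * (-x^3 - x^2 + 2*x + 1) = 3*x^5 + 3*x^4 - 7*x^3 - 4*x^2 + 2*x + 1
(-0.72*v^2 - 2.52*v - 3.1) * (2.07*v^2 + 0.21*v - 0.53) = -1.4904*v^4 - 5.3676*v^3 - 6.5646*v^2 + 0.6846*v + 1.643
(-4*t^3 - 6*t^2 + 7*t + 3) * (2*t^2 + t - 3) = -8*t^5 - 16*t^4 + 20*t^3 + 31*t^2 - 18*t - 9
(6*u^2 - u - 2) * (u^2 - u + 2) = 6*u^4 - 7*u^3 + 11*u^2 - 4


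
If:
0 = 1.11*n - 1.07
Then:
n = 0.96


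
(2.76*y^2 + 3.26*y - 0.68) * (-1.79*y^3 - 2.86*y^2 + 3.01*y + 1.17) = -4.9404*y^5 - 13.729*y^4 + 0.2012*y^3 + 14.9866*y^2 + 1.7674*y - 0.7956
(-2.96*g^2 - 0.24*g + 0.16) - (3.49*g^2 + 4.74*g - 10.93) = -6.45*g^2 - 4.98*g + 11.09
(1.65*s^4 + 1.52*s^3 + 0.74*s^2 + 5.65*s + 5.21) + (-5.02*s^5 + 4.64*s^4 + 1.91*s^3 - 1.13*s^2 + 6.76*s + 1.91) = -5.02*s^5 + 6.29*s^4 + 3.43*s^3 - 0.39*s^2 + 12.41*s + 7.12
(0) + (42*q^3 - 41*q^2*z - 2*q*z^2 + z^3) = 42*q^3 - 41*q^2*z - 2*q*z^2 + z^3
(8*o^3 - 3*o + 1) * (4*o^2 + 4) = 32*o^5 + 20*o^3 + 4*o^2 - 12*o + 4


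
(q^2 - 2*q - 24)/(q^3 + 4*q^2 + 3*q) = (q^2 - 2*q - 24)/(q*(q^2 + 4*q + 3))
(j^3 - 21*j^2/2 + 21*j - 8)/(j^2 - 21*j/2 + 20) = (2*j^2 - 5*j + 2)/(2*j - 5)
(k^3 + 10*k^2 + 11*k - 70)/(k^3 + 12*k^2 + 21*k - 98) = (k + 5)/(k + 7)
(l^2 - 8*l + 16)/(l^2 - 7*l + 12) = (l - 4)/(l - 3)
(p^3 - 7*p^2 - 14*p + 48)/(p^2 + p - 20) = (p^3 - 7*p^2 - 14*p + 48)/(p^2 + p - 20)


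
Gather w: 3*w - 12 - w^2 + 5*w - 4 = -w^2 + 8*w - 16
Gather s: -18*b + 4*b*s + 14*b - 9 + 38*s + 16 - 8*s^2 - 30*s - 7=-4*b - 8*s^2 + s*(4*b + 8)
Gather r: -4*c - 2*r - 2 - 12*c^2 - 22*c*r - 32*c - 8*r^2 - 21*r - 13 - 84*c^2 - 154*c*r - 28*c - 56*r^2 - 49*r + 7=-96*c^2 - 64*c - 64*r^2 + r*(-176*c - 72) - 8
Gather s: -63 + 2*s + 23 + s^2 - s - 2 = s^2 + s - 42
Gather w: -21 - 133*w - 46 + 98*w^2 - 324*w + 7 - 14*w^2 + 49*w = 84*w^2 - 408*w - 60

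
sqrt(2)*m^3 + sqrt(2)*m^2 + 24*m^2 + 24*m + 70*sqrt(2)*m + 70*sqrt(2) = (m + 5*sqrt(2))*(m + 7*sqrt(2))*(sqrt(2)*m + sqrt(2))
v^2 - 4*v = v*(v - 4)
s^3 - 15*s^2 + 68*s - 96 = (s - 8)*(s - 4)*(s - 3)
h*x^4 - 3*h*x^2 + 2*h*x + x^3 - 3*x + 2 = (x - 1)^2*(x + 2)*(h*x + 1)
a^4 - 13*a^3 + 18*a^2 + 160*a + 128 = (a - 8)^2*(a + 1)*(a + 2)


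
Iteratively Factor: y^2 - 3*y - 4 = (y + 1)*(y - 4)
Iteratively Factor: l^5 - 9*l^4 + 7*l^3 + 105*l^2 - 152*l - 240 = (l - 4)*(l^4 - 5*l^3 - 13*l^2 + 53*l + 60) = (l - 4)*(l + 1)*(l^3 - 6*l^2 - 7*l + 60) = (l - 4)^2*(l + 1)*(l^2 - 2*l - 15) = (l - 4)^2*(l + 1)*(l + 3)*(l - 5)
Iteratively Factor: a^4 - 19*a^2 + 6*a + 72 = (a + 2)*(a^3 - 2*a^2 - 15*a + 36) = (a + 2)*(a + 4)*(a^2 - 6*a + 9) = (a - 3)*(a + 2)*(a + 4)*(a - 3)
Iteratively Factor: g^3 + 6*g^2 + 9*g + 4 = (g + 4)*(g^2 + 2*g + 1) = (g + 1)*(g + 4)*(g + 1)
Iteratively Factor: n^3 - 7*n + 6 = (n + 3)*(n^2 - 3*n + 2) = (n - 1)*(n + 3)*(n - 2)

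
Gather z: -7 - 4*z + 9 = 2 - 4*z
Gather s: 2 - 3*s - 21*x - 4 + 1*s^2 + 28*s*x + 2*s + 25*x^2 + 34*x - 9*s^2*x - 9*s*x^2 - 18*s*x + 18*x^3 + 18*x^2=s^2*(1 - 9*x) + s*(-9*x^2 + 10*x - 1) + 18*x^3 + 43*x^2 + 13*x - 2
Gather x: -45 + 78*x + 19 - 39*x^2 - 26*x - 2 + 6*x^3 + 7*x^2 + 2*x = 6*x^3 - 32*x^2 + 54*x - 28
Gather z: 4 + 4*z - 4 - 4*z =0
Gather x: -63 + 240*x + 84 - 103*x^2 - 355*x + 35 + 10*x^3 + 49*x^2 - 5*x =10*x^3 - 54*x^2 - 120*x + 56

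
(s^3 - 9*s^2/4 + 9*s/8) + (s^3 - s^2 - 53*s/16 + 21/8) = 2*s^3 - 13*s^2/4 - 35*s/16 + 21/8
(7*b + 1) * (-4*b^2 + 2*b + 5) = -28*b^3 + 10*b^2 + 37*b + 5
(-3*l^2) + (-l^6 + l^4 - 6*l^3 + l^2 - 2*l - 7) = -l^6 + l^4 - 6*l^3 - 2*l^2 - 2*l - 7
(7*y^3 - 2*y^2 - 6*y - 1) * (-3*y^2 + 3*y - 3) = -21*y^5 + 27*y^4 - 9*y^3 - 9*y^2 + 15*y + 3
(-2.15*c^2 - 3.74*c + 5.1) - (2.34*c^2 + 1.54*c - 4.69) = -4.49*c^2 - 5.28*c + 9.79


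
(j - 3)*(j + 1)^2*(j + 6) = j^4 + 5*j^3 - 11*j^2 - 33*j - 18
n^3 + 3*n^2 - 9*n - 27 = (n - 3)*(n + 3)^2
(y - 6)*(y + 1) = y^2 - 5*y - 6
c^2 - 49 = (c - 7)*(c + 7)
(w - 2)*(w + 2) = w^2 - 4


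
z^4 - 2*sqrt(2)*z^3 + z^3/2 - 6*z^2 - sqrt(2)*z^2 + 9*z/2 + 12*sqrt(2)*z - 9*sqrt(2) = (z - 3/2)*(z - 1)*(z + 3)*(z - 2*sqrt(2))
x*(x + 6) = x^2 + 6*x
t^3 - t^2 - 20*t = t*(t - 5)*(t + 4)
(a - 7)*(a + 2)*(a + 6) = a^3 + a^2 - 44*a - 84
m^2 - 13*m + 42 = (m - 7)*(m - 6)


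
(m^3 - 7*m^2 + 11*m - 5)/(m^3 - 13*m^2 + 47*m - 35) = (m - 1)/(m - 7)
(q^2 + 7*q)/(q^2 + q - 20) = q*(q + 7)/(q^2 + q - 20)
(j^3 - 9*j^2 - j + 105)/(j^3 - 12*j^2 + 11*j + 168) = (j - 5)/(j - 8)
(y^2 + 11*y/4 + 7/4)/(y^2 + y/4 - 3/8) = 2*(4*y^2 + 11*y + 7)/(8*y^2 + 2*y - 3)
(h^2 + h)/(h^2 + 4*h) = (h + 1)/(h + 4)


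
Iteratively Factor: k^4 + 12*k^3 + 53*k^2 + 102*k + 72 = (k + 4)*(k^3 + 8*k^2 + 21*k + 18) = (k + 3)*(k + 4)*(k^2 + 5*k + 6) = (k + 2)*(k + 3)*(k + 4)*(k + 3)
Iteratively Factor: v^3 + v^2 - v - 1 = (v + 1)*(v^2 - 1) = (v - 1)*(v + 1)*(v + 1)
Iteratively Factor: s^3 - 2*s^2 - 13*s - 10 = (s + 2)*(s^2 - 4*s - 5) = (s - 5)*(s + 2)*(s + 1)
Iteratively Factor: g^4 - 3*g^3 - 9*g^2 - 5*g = (g)*(g^3 - 3*g^2 - 9*g - 5) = g*(g + 1)*(g^2 - 4*g - 5) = g*(g - 5)*(g + 1)*(g + 1)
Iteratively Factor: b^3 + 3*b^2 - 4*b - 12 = (b + 3)*(b^2 - 4) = (b - 2)*(b + 3)*(b + 2)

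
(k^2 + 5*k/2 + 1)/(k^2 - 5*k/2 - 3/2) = (k + 2)/(k - 3)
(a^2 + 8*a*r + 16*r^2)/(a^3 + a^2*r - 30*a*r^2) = (a^2 + 8*a*r + 16*r^2)/(a*(a^2 + a*r - 30*r^2))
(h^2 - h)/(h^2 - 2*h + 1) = h/(h - 1)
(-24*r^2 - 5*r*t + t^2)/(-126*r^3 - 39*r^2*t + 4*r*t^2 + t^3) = (8*r - t)/(42*r^2 - r*t - t^2)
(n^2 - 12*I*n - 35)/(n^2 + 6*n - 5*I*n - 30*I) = (n - 7*I)/(n + 6)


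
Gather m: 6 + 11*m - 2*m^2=-2*m^2 + 11*m + 6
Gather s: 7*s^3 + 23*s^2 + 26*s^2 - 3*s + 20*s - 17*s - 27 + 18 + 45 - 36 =7*s^3 + 49*s^2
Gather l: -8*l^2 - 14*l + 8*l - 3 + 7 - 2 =-8*l^2 - 6*l + 2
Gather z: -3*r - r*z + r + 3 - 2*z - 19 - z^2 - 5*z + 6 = -2*r - z^2 + z*(-r - 7) - 10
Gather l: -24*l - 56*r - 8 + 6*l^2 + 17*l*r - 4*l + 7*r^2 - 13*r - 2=6*l^2 + l*(17*r - 28) + 7*r^2 - 69*r - 10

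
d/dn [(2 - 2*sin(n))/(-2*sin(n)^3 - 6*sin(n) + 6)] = (3 - 2*sin(n))*sin(n)^2*cos(n)/(sin(n)^3 + 3*sin(n) - 3)^2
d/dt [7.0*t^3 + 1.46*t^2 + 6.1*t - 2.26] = 21.0*t^2 + 2.92*t + 6.1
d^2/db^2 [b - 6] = 0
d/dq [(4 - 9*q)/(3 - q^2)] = (-9*q^2 + 8*q - 27)/(q^4 - 6*q^2 + 9)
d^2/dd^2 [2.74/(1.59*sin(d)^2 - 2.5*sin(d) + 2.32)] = (-27.707976*sin(d)^4 + 32.6745*sin(d)^3 + 64.866212*sin(d)^2 - 81.241*sin(d) + 14.035376)/(1.59*sin(d)^2 - 2.5*sin(d) + 2.32)^3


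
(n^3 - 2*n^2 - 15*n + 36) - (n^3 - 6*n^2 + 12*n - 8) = 4*n^2 - 27*n + 44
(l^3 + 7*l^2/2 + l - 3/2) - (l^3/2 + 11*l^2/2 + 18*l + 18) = l^3/2 - 2*l^2 - 17*l - 39/2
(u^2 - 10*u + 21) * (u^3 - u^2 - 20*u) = u^5 - 11*u^4 + 11*u^3 + 179*u^2 - 420*u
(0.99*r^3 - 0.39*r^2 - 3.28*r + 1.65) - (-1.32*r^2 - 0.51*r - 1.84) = 0.99*r^3 + 0.93*r^2 - 2.77*r + 3.49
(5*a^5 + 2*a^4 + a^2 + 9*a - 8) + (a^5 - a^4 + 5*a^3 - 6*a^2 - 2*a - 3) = 6*a^5 + a^4 + 5*a^3 - 5*a^2 + 7*a - 11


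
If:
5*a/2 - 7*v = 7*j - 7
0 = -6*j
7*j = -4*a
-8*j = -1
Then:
No Solution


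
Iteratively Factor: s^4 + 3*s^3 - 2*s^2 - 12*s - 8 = (s + 2)*(s^3 + s^2 - 4*s - 4) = (s + 2)^2*(s^2 - s - 2) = (s - 2)*(s + 2)^2*(s + 1)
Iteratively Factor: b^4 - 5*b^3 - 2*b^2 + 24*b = (b)*(b^3 - 5*b^2 - 2*b + 24) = b*(b + 2)*(b^2 - 7*b + 12) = b*(b - 4)*(b + 2)*(b - 3)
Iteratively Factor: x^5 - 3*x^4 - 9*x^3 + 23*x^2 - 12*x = (x - 1)*(x^4 - 2*x^3 - 11*x^2 + 12*x) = (x - 4)*(x - 1)*(x^3 + 2*x^2 - 3*x) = x*(x - 4)*(x - 1)*(x^2 + 2*x - 3) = x*(x - 4)*(x - 1)*(x + 3)*(x - 1)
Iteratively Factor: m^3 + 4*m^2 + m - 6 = (m + 3)*(m^2 + m - 2) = (m - 1)*(m + 3)*(m + 2)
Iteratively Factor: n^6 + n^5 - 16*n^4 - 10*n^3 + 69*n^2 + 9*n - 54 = (n - 3)*(n^5 + 4*n^4 - 4*n^3 - 22*n^2 + 3*n + 18) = (n - 3)*(n - 2)*(n^4 + 6*n^3 + 8*n^2 - 6*n - 9) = (n - 3)*(n - 2)*(n + 3)*(n^3 + 3*n^2 - n - 3) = (n - 3)*(n - 2)*(n + 1)*(n + 3)*(n^2 + 2*n - 3) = (n - 3)*(n - 2)*(n - 1)*(n + 1)*(n + 3)*(n + 3)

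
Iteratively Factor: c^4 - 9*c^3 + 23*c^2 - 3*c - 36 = (c - 3)*(c^3 - 6*c^2 + 5*c + 12) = (c - 3)^2*(c^2 - 3*c - 4) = (c - 3)^2*(c + 1)*(c - 4)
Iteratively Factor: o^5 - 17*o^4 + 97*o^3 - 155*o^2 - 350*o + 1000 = (o - 5)*(o^4 - 12*o^3 + 37*o^2 + 30*o - 200) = (o - 5)*(o + 2)*(o^3 - 14*o^2 + 65*o - 100) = (o - 5)^2*(o + 2)*(o^2 - 9*o + 20) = (o - 5)^3*(o + 2)*(o - 4)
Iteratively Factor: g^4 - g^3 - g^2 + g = (g)*(g^3 - g^2 - g + 1) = g*(g + 1)*(g^2 - 2*g + 1) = g*(g - 1)*(g + 1)*(g - 1)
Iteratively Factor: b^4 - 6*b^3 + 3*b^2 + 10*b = (b)*(b^3 - 6*b^2 + 3*b + 10) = b*(b + 1)*(b^2 - 7*b + 10) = b*(b - 5)*(b + 1)*(b - 2)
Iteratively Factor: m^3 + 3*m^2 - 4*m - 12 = (m - 2)*(m^2 + 5*m + 6) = (m - 2)*(m + 2)*(m + 3)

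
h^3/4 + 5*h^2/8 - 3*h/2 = h*(h/4 + 1)*(h - 3/2)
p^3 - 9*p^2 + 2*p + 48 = (p - 8)*(p - 3)*(p + 2)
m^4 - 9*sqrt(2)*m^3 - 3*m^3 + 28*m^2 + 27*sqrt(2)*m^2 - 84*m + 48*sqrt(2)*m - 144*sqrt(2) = (m - 3)*(m - 6*sqrt(2))*(m - 4*sqrt(2))*(m + sqrt(2))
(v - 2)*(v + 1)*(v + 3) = v^3 + 2*v^2 - 5*v - 6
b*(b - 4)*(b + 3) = b^3 - b^2 - 12*b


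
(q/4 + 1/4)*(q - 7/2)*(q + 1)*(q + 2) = q^4/4 + q^3/8 - 9*q^2/4 - 31*q/8 - 7/4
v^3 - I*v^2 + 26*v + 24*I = (v - 6*I)*(v + I)*(v + 4*I)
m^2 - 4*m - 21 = (m - 7)*(m + 3)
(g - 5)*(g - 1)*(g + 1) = g^3 - 5*g^2 - g + 5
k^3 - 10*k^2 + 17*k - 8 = (k - 8)*(k - 1)^2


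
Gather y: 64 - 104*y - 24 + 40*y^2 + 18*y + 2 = 40*y^2 - 86*y + 42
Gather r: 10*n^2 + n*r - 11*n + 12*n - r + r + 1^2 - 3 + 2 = 10*n^2 + n*r + n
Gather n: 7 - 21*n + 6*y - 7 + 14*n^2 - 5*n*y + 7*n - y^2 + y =14*n^2 + n*(-5*y - 14) - y^2 + 7*y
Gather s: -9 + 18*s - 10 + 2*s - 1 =20*s - 20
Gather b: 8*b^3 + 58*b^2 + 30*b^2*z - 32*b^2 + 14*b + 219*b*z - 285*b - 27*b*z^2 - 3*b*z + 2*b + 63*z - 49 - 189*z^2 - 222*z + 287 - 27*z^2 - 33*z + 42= 8*b^3 + b^2*(30*z + 26) + b*(-27*z^2 + 216*z - 269) - 216*z^2 - 192*z + 280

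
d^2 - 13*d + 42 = (d - 7)*(d - 6)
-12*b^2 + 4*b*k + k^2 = (-2*b + k)*(6*b + k)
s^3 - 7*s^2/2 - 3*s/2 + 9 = (s - 3)*(s - 2)*(s + 3/2)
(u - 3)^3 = u^3 - 9*u^2 + 27*u - 27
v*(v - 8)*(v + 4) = v^3 - 4*v^2 - 32*v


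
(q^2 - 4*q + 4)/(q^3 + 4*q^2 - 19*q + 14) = (q - 2)/(q^2 + 6*q - 7)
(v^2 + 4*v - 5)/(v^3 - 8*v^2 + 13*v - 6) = (v + 5)/(v^2 - 7*v + 6)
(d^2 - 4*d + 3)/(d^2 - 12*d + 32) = (d^2 - 4*d + 3)/(d^2 - 12*d + 32)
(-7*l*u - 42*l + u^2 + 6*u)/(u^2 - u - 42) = (-7*l + u)/(u - 7)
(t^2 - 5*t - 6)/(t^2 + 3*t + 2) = (t - 6)/(t + 2)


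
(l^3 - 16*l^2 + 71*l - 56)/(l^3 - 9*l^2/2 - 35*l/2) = 2*(l^2 - 9*l + 8)/(l*(2*l + 5))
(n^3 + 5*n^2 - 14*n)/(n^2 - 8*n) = (n^2 + 5*n - 14)/(n - 8)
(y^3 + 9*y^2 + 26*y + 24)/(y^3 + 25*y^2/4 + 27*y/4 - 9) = 4*(y + 2)/(4*y - 3)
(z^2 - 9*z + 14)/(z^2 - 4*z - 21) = (z - 2)/(z + 3)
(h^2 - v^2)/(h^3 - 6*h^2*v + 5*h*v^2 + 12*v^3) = (h - v)/(h^2 - 7*h*v + 12*v^2)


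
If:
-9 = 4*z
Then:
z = -9/4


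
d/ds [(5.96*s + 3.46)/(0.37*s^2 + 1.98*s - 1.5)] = (2.2052*s^2 + 11.8008*s - (0.74*s + 1.98)*(5.96*s + 3.46) - 8.94)/(0.37*s^2 + 1.98*s - 1.5)^2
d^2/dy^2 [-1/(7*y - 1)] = -98/(7*y - 1)^3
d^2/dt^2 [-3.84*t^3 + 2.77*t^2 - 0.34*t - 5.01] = 5.54 - 23.04*t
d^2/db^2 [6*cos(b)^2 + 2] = -12*cos(2*b)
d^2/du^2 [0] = 0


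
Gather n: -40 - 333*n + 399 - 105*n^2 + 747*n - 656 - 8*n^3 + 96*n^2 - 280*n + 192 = -8*n^3 - 9*n^2 + 134*n - 105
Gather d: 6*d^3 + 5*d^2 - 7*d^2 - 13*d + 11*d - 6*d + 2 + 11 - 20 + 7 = 6*d^3 - 2*d^2 - 8*d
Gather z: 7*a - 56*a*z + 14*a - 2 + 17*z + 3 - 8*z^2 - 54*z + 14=21*a - 8*z^2 + z*(-56*a - 37) + 15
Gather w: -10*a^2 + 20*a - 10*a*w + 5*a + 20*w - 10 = -10*a^2 + 25*a + w*(20 - 10*a) - 10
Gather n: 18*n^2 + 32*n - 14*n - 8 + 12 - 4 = 18*n^2 + 18*n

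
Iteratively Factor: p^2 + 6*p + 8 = (p + 2)*(p + 4)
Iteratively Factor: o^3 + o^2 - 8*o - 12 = (o - 3)*(o^2 + 4*o + 4) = (o - 3)*(o + 2)*(o + 2)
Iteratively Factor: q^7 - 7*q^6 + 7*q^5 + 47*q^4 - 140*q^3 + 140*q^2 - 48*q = (q + 3)*(q^6 - 10*q^5 + 37*q^4 - 64*q^3 + 52*q^2 - 16*q) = (q - 1)*(q + 3)*(q^5 - 9*q^4 + 28*q^3 - 36*q^2 + 16*q) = (q - 2)*(q - 1)*(q + 3)*(q^4 - 7*q^3 + 14*q^2 - 8*q) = q*(q - 2)*(q - 1)*(q + 3)*(q^3 - 7*q^2 + 14*q - 8) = q*(q - 2)^2*(q - 1)*(q + 3)*(q^2 - 5*q + 4) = q*(q - 4)*(q - 2)^2*(q - 1)*(q + 3)*(q - 1)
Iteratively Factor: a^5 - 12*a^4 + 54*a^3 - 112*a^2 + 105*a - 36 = (a - 3)*(a^4 - 9*a^3 + 27*a^2 - 31*a + 12) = (a - 3)^2*(a^3 - 6*a^2 + 9*a - 4) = (a - 4)*(a - 3)^2*(a^2 - 2*a + 1) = (a - 4)*(a - 3)^2*(a - 1)*(a - 1)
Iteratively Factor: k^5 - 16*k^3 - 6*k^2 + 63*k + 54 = (k + 2)*(k^4 - 2*k^3 - 12*k^2 + 18*k + 27) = (k - 3)*(k + 2)*(k^3 + k^2 - 9*k - 9) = (k - 3)*(k + 2)*(k + 3)*(k^2 - 2*k - 3) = (k - 3)^2*(k + 2)*(k + 3)*(k + 1)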